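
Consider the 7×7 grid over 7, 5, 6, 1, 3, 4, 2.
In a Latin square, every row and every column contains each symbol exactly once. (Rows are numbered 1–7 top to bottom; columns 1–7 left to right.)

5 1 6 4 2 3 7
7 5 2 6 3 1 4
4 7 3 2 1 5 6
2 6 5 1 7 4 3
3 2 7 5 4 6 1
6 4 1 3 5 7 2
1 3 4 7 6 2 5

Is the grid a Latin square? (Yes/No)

Yes

Each row is a permutation of the 7 symbols, and so is each column.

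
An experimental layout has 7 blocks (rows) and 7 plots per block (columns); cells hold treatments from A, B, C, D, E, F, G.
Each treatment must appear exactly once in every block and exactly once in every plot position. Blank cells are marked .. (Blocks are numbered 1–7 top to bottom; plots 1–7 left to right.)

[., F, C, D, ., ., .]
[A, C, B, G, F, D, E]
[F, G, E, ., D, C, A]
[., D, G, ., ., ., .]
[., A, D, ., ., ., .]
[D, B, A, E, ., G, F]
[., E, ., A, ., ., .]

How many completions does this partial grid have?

6

Block 1, plot 1: eliminating its block and plot leaves {B, E, G}.
Block 1, plot 5: eliminating its block and plot leaves {A, B, E, G}.
Block 1, plot 6: eliminating its block and plot leaves {A, B, E}.
Block 1, plot 7: eliminating its block and plot leaves {B, G}.
Block 3, plot 4: eliminating its block and plot leaves {B}.
Block 4, plot 1: eliminating its block and plot leaves {B, C, E}.
Block 4, plot 4: eliminating its block and plot leaves {B, C, F}.
Block 4, plot 5: eliminating its block and plot leaves {A, B, C, E}.
Block 4, plot 6: eliminating its block and plot leaves {A, B, E, F}.
Block 4, plot 7: eliminating its block and plot leaves {B, C}.
Block 5, plot 1: eliminating its block and plot leaves {B, C, E, G}.
Block 5, plot 4: eliminating its block and plot leaves {B, C, F}.
Block 5, plot 5: eliminating its block and plot leaves {B, C, E, G}.
Block 5, plot 6: eliminating its block and plot leaves {B, E, F}.
Block 5, plot 7: eliminating its block and plot leaves {B, C, G}.
Block 6, plot 5: eliminating its block and plot leaves {C}.
Block 7, plot 1: eliminating its block and plot leaves {B, C, G}.
Block 7, plot 3: eliminating its block and plot leaves {F}.
Block 7, plot 5: eliminating its block and plot leaves {B, C, G}.
Block 7, plot 6: eliminating its block and plot leaves {B, F}.
Block 7, plot 7: eliminating its block and plot leaves {B, C, D, G}.
Enumerating the assignments across these blanks that avoid any block or plot repeat gives 6 completions.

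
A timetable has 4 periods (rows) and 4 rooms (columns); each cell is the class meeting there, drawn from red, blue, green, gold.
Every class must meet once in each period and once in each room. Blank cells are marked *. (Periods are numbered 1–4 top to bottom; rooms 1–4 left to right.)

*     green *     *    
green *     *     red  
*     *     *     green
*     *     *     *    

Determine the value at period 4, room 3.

Period 4, room 3 is narrowed to {red, blue, green, gold}.
If it were red, propagating the remaining blanks reaches a contradiction.
If it were blue, then period 3, room 3 would be left with no valid symbol.
If it were gold, then period 3, room 3 would be left with no valid symbol.
So period 4, room 3 must be green.

green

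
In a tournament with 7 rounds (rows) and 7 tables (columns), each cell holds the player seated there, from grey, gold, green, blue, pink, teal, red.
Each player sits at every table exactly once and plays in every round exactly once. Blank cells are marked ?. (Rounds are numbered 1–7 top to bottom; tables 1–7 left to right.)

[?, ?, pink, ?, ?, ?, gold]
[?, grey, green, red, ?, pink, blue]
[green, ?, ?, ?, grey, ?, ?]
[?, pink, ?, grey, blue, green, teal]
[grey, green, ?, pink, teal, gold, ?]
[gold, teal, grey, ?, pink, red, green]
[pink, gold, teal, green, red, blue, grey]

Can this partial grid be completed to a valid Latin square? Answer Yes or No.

No round or table among the givens repeats a symbol, and propagating forced cells runs into no contradiction.
One valid completion exists (for instance, blue red pink teal green grey gold / teal grey green red gold pink blue / green blue red gold grey teal pink / red pink gold grey blue green teal / grey green blue pink teal gold red / gold teal grey blue pink red green / pink gold teal green red blue grey).

Yes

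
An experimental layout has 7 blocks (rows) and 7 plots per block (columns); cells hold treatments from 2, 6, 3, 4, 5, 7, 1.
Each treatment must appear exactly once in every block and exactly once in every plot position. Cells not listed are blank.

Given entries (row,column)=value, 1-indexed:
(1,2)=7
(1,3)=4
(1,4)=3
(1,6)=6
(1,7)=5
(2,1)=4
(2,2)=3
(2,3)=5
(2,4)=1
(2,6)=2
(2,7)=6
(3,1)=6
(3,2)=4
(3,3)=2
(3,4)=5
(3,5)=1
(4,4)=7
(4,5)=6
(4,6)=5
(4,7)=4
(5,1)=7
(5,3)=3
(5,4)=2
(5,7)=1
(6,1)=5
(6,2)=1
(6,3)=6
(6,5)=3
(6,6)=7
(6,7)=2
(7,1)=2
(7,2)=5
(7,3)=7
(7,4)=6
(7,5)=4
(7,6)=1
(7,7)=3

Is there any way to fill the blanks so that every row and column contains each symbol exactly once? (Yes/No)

Yes

No block or plot among the givens repeats a symbol, and propagating forced cells runs into no contradiction.
One valid completion exists (for instance, 1 7 4 3 2 6 5 / 4 3 5 1 7 2 6 / 6 4 2 5 1 3 7 / 3 2 1 7 6 5 4 / 7 6 3 2 5 4 1 / 5 1 6 4 3 7 2 / 2 5 7 6 4 1 3).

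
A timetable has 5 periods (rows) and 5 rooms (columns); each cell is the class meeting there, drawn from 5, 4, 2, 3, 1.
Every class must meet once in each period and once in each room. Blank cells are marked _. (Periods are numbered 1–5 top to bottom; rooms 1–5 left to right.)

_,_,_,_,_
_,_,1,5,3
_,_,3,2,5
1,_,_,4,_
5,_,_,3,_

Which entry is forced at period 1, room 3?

2

Period 1, room 4: period 1 has {} and room 4 has {5, 4, 2, 3}, leaving only 1.
Period 3, room 1: period 3 has {5, 2, 3} and room 1 has {5, 1}, leaving only 4.
Period 2, room 1: period 2 has {5, 3, 1} and room 1 has {5, 4, 1}, leaving only 2.
Period 1, room 1: period 1 has {1} and room 1 has {5, 4, 2, 1}, leaving only 3.
Period 2, room 2: period 2 has {5, 2, 3, 1} and room 2 has {}, leaving only 4.
Period 3, room 2: period 3 has {5, 4, 2, 3} and room 2 has {4}, leaving only 1.
Period 4, room 5: period 4 has {4, 1} and room 5 has {5, 3}, leaving only 2.
Period 1, room 5: period 1 has {3, 1} and room 5 has {5, 2, 3}, leaving only 4.
Period 4, room 3: period 4 has {4, 2, 1} and room 3 has {3, 1}, leaving only 5.
Period 1 already has {4, 3, 1} and room 3 already has {5, 3, 1}, so period 1, room 3 must be 2.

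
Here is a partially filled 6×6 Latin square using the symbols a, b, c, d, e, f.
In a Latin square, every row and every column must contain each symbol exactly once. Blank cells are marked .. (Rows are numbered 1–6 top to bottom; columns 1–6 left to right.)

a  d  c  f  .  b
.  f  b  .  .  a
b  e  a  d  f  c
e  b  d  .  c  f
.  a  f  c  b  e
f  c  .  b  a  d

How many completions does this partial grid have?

Row 1, column 5: eliminating its row and column leaves {e}.
Row 2, column 1: eliminating its row and column leaves {c, d}.
Row 2, column 4: eliminating its row and column leaves {e}.
Row 2, column 5: eliminating its row and column leaves {d, e}.
Row 4, column 4: eliminating its row and column leaves {a}.
Row 5, column 1: eliminating its row and column leaves {d}.
Row 6, column 3: eliminating its row and column leaves {e}.
Only one assignment across all blanks avoids any row or column repeat, giving 1 completion.

1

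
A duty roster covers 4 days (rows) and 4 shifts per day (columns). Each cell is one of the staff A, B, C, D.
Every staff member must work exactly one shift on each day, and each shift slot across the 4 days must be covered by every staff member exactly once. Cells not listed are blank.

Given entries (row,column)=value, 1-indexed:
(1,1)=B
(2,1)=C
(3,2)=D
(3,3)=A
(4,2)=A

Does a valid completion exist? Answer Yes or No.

No

Day 3, shift 1: day 3 together with shift 1 already contain {A, B, C, D} — every symbol — so nothing can go there. The grid has no valid completion.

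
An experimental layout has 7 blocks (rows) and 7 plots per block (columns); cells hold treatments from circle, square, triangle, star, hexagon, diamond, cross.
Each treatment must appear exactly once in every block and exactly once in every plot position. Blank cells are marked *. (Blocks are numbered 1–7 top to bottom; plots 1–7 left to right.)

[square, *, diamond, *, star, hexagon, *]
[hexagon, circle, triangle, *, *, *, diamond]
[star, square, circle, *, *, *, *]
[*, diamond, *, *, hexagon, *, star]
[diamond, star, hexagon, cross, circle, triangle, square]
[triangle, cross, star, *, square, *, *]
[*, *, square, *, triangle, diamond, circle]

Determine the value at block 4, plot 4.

Block 1, plot 2: block 1 has {square, star, hexagon, diamond} and plot 2 has {circle, square, star, diamond, cross}, leaving only triangle.
Block 1, plot 4: block 1 has {square, triangle, star, hexagon, diamond} and plot 4 has {cross}, leaving only circle.
Block 1, plot 7: block 1 has {circle, square, triangle, star, hexagon, diamond} and plot 7 has {circle, square, star, diamond}, leaving only cross.
Block 2, plot 5: block 2 has {circle, triangle, hexagon, diamond} and plot 5 has {circle, square, triangle, star, hexagon}, leaving only cross.
Block 3, plot 5: block 3 has {circle, square, star} and plot 5 has {circle, square, triangle, star, hexagon, cross}, leaving only diamond.
Block 3, plot 6: block 3 has {circle, square, star, diamond} and plot 6 has {triangle, hexagon, diamond}, leaving only cross.
Block 4, plot 3: block 4 has {star, hexagon, diamond} and plot 3 has {circle, square, triangle, star, hexagon, diamond}, leaving only cross.
Block 4, plot 1: block 4 has {star, hexagon, diamond, cross} and plot 1 has {square, triangle, star, hexagon, diamond}, leaving only circle.
Block 4, plot 6: block 4 has {circle, star, hexagon, diamond, cross} and plot 6 has {triangle, hexagon, diamond, cross}, leaving only square.
Block 4 already has {circle, square, star, hexagon, diamond, cross} and plot 4 already has {circle, cross}, so block 4, plot 4 must be triangle.

triangle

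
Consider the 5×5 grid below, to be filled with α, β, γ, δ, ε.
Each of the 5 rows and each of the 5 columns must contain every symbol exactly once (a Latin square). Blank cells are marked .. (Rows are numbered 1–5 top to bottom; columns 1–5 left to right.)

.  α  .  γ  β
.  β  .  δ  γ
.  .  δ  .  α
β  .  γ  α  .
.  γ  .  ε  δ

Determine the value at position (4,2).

δ

Row 1, column 3: row 1 has {α, β, γ} and column 3 has {γ, δ}, leaving only ε.
Row 1, column 1: row 1 has {α, β, γ, ε} and column 1 has {β}, leaving only δ.
Row 2, column 3: row 2 has {β, γ, δ} and column 3 has {γ, δ, ε}, leaving only α.
Row 2, column 1: row 2 has {α, β, γ, δ} and column 1 has {β, δ}, leaving only ε.
Row 3, column 1: row 3 has {α, δ} and column 1 has {β, δ, ε}, leaving only γ.
Row 3, column 2: row 3 has {α, γ, δ} and column 2 has {α, β, γ}, leaving only ε.
Row 4 already has {α, β, γ} and column 2 already has {α, β, γ, ε}, so row 4, column 2 must be δ.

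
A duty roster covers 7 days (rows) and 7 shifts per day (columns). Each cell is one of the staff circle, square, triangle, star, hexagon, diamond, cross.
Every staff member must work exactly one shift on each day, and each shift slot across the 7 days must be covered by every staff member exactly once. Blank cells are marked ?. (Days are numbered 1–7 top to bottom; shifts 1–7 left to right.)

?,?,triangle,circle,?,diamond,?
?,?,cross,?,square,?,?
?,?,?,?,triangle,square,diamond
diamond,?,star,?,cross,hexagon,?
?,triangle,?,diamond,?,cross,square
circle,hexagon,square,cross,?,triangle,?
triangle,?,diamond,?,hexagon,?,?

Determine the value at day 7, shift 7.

cross

Day 1, shift 5: day 1 has {circle, triangle, diamond} and shift 5 has {square, triangle, hexagon, cross}, leaving only star.
Day 5, shift 5: day 5 has {square, triangle, diamond, cross} and shift 5 has {square, triangle, star, hexagon, cross}, leaving only circle.
Day 5, shift 3: day 5 has {circle, square, triangle, diamond, cross} and shift 3 has {square, triangle, star, diamond, cross}, leaving only hexagon.
Day 3, shift 3: day 3 has {square, triangle, diamond} and shift 3 has {square, triangle, star, hexagon, diamond, cross}, leaving only circle.
Day 5, shift 1: day 5 has {circle, square, triangle, hexagon, diamond, cross} and shift 1 has {circle, triangle, diamond}, leaving only star.
Day 2, shift 1: day 2 has {square, cross} and shift 1 has {circle, triangle, star, diamond}, leaving only hexagon.
Day 3, shift 1: day 3 has {circle, square, triangle, diamond} and shift 1 has {circle, triangle, star, hexagon, diamond}, leaving only cross.
Day 1, shift 1: day 1 has {circle, triangle, star, diamond} and shift 1 has {circle, triangle, star, hexagon, diamond, cross}, leaving only square.
Day 1, shift 2: day 1 has {circle, square, triangle, star, diamond} and shift 2 has {triangle, hexagon}, leaving only cross.
Day 1, shift 7: day 1 has {circle, square, triangle, star, diamond, cross} and shift 7 has {square, diamond}, leaving only hexagon.
Day 3, shift 2: day 3 has {circle, square, triangle, diamond, cross} and shift 2 has {triangle, hexagon, cross}, leaving only star.
Day 3, shift 4: day 3 has {circle, square, triangle, star, diamond, cross} and shift 4 has {circle, diamond, cross}, leaving only hexagon.
Day 6, shift 5: day 6 has {circle, square, triangle, hexagon, cross} and shift 5 has {circle, square, triangle, star, hexagon, cross}, leaving only diamond.
Day 6, shift 7: day 6 has {circle, square, triangle, hexagon, diamond, cross} and shift 7 has {square, hexagon, diamond}, leaving only star.
Day 7, shift 7 is narrowed to {circle, cross}.
If it were circle, then day 4, shift 7 would be left with no valid symbol.
So day 7, shift 7 must be cross.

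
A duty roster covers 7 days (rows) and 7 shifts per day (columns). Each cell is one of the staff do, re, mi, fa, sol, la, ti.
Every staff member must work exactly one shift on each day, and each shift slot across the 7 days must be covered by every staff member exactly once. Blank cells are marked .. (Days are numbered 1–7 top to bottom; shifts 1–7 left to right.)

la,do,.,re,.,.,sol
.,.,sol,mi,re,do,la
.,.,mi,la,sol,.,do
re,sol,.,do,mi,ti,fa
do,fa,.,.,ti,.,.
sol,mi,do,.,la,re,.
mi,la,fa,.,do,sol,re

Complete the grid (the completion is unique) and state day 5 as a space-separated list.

Day 5, shift 4: day 5 has {do, fa, ti} and shift 4 has {do, re, mi, la}, leaving only sol.
Day 5, shift 7: day 5 has {do, fa, sol, ti} and shift 7 has {do, re, fa, sol, la}, leaving only mi.
Day 5, shift 6: day 5 has {do, mi, fa, sol, ti} and shift 6 has {do, re, sol, ti}, leaving only la.
Day 5, shift 3: day 5 has {do, mi, fa, sol, la, ti} and shift 3 has {do, mi, fa, sol}, leaving only re.
So day 5 reads: do fa re sol ti la mi.

do fa re sol ti la mi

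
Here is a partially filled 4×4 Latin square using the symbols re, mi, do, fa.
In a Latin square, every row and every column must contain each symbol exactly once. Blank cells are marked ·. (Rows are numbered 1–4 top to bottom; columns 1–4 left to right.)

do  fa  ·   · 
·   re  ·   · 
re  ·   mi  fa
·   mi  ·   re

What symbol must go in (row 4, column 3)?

do

Row 1, column 3: row 1 has {do, fa} and column 3 has {mi}, leaving only re.
Row 1, column 4: row 1 has {re, do, fa} and column 4 has {re, fa}, leaving only mi.
Row 2, column 4: row 2 has {re} and column 4 has {re, mi, fa}, leaving only do.
Row 2, column 3: row 2 has {re, do} and column 3 has {re, mi}, leaving only fa.
Row 4 already has {re, mi} and column 3 already has {re, mi, fa}, so row 4, column 3 must be do.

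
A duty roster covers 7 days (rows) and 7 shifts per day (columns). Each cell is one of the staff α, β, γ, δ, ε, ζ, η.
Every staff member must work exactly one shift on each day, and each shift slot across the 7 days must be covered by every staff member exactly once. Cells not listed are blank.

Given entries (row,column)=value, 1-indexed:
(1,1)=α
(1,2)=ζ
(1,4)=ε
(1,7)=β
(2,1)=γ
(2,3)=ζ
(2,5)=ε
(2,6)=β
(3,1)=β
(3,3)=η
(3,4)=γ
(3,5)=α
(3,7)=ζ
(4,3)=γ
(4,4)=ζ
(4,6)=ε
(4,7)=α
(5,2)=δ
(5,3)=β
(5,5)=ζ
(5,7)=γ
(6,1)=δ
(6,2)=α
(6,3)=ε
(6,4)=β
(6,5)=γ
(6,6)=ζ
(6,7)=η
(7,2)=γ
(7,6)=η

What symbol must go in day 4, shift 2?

β

Day 1, shift 3: day 1 has {α, β, ε, ζ} and shift 3 has {β, γ, ε, ζ, η}, leaving only δ.
Day 1, shift 5: day 1 has {α, β, δ, ε, ζ} and shift 5 has {α, γ, ε, ζ}, leaving only η.
Day 1, shift 6: day 1 has {α, β, δ, ε, ζ, η} and shift 6 has {β, ε, ζ, η}, leaving only γ.
Day 2, shift 2: day 2 has {β, γ, ε, ζ} and shift 2 has {α, γ, δ, ζ}, leaving only η.
Day 4 already has {α, γ, ε, ζ} and shift 2 already has {α, γ, δ, ζ, η}, so day 4, shift 2 must be β.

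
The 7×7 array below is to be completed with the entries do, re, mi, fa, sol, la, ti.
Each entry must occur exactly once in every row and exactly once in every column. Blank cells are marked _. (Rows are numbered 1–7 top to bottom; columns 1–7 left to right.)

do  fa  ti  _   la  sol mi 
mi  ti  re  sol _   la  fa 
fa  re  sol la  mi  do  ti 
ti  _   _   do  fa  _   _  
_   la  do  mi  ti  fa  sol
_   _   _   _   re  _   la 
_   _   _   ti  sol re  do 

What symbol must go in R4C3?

Row 1, column 4: row 1 has {do, mi, fa, sol, la, ti} and column 4 has {do, mi, sol, la, ti}, leaving only re.
Row 2, column 5: row 2 has {re, mi, fa, sol, la, ti} and column 5 has {re, mi, fa, sol, la, ti}, leaving only do.
Row 4, column 6: row 4 has {do, fa, ti} and column 6 has {do, re, fa, sol, la}, leaving only mi.
Row 4 already has {do, mi, fa, ti} and column 3 already has {do, re, sol, ti}, so row 4, column 3 must be la.

la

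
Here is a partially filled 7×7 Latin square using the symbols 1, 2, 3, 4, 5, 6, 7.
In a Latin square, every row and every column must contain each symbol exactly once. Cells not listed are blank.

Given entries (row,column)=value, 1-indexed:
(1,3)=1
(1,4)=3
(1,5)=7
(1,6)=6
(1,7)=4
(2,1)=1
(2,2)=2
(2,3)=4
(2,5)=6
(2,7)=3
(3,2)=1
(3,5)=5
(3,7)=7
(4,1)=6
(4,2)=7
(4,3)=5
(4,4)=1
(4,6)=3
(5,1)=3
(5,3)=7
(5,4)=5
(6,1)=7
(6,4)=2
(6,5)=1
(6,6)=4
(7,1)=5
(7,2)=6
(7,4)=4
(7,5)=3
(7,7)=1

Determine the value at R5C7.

6

Row 1, column 1: row 1 has {1, 3, 4, 6, 7} and column 1 has {1, 3, 5, 6, 7}, leaving only 2.
Row 1, column 2: row 1 has {1, 2, 3, 4, 6, 7} and column 2 has {1, 2, 6, 7}, leaving only 5.
Row 2, column 4: row 2 has {1, 2, 3, 4, 6} and column 4 has {1, 2, 3, 4, 5}, leaving only 7.
Row 2, column 6: row 2 has {1, 2, 3, 4, 6, 7} and column 6 has {3, 4, 6}, leaving only 5.
Row 3, column 1: row 3 has {1, 5, 7} and column 1 has {1, 2, 3, 5, 6, 7}, leaving only 4.
Row 3, column 4: row 3 has {1, 4, 5, 7} and column 4 has {1, 2, 3, 4, 5, 7}, leaving only 6.
Row 3, column 6: row 3 has {1, 4, 5, 6, 7} and column 6 has {3, 4, 5, 6}, leaving only 2.
Row 3, column 3: row 3 has {1, 2, 4, 5, 6, 7} and column 3 has {1, 4, 5, 7}, leaving only 3.
Row 4, column 7: row 4 has {1, 3, 5, 6, 7} and column 7 has {1, 3, 4, 7}, leaving only 2.
Row 5 already has {3, 5, 7} and column 7 already has {1, 2, 3, 4, 7}, so row 5, column 7 must be 6.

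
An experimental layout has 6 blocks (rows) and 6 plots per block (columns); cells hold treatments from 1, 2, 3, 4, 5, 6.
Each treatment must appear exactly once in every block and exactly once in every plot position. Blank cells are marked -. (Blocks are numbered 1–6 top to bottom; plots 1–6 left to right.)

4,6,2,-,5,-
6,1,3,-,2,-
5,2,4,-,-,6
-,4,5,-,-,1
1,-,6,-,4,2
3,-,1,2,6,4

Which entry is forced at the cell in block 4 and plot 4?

6

Block 1, plot 6: block 1 has {2, 4, 5, 6} and plot 6 has {1, 2, 4, 6}, leaving only 3.
Block 1, plot 4: block 1 has {2, 3, 4, 5, 6} and plot 4 has {2}, leaving only 1.
Block 2, plot 6: block 2 has {1, 2, 3, 6} and plot 6 has {1, 2, 3, 4, 6}, leaving only 5.
Block 2, plot 4: block 2 has {1, 2, 3, 5, 6} and plot 4 has {1, 2}, leaving only 4.
Block 3, plot 4: block 3 has {2, 4, 5, 6} and plot 4 has {1, 2, 4}, leaving only 3.
Block 4 already has {1, 4, 5} and plot 4 already has {1, 2, 3, 4}, so block 4, plot 4 must be 6.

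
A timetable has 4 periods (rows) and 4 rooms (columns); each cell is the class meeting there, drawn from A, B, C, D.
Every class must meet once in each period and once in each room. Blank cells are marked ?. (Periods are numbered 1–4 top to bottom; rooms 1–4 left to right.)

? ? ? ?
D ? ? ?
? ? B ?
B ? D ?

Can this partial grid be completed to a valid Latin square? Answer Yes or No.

No period or room among the givens repeats a symbol, and propagating forced cells runs into no contradiction.
One valid completion exists (for instance, A D C B / D B A C / C A B D / B C D A).

Yes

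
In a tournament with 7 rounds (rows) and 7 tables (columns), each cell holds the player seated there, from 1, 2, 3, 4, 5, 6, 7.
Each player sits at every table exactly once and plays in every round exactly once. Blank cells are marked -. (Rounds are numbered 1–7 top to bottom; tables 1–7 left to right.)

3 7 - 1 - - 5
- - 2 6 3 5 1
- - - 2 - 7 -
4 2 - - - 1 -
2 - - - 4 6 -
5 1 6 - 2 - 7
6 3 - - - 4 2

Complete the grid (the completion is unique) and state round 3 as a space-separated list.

1 6 3 2 5 7 4

Round 3, table 1: round 3 has {2, 7} and table 1 has {2, 3, 4, 5, 6}, leaving only 1.
Round 1, table 3: round 1 has {1, 3, 5, 7} and table 3 has {2, 6}, leaving only 4.
Round 1, table 5: round 1 has {1, 3, 4, 5, 7} and table 5 has {2, 3, 4}, leaving only 6.
Round 3, table 5: round 3 has {1, 2, 7} and table 5 has {2, 3, 4, 6}, leaving only 5.
Round 3, table 3: round 3 has {1, 2, 5, 7} and table 3 has {2, 4, 6}, leaving only 3.
Round 1, table 6: round 1 has {1, 3, 4, 5, 6, 7} and table 6 has {1, 4, 5, 6, 7}, leaving only 2.
Round 2, table 1: round 2 has {1, 2, 3, 5, 6} and table 1 has {1, 2, 3, 4, 5, 6}, leaving only 7.
Round 2, table 2: round 2 has {1, 2, 3, 5, 6, 7} and table 2 has {1, 2, 3, 7}, leaving only 4.
Round 3, table 2: round 3 has {1, 2, 3, 5, 7} and table 2 has {1, 2, 3, 4, 7}, leaving only 6.
Round 3, table 7: round 3 has {1, 2, 3, 5, 6, 7} and table 7 has {1, 2, 5, 7}, leaving only 4.
So round 3 reads: 1 6 3 2 5 7 4.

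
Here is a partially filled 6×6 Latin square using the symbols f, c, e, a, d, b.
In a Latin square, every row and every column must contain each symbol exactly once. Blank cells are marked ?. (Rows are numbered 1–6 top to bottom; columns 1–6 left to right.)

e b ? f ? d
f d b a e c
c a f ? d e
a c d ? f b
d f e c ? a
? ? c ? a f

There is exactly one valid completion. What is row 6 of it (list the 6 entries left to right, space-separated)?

Row 6, column 1: row 6 has {f, c, a} and column 1 has {f, c, e, a, d}, leaving only b.
Row 6, column 2: row 6 has {f, c, a, b} and column 2 has {f, c, a, d, b}, leaving only e.
Row 6, column 4: row 6 has {f, c, e, a, b} and column 4 has {f, c, a}, leaving only d.
So row 6 reads: b e c d a f.

b e c d a f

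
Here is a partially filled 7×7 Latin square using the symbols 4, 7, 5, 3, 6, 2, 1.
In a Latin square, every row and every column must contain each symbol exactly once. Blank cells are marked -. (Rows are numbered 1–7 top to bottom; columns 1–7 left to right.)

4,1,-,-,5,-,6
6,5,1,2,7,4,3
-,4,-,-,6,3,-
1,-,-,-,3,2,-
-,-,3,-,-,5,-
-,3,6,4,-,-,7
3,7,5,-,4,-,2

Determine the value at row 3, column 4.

Row 1, column 6: row 1 has {4, 5, 6, 1} and column 6 has {4, 5, 3, 2}, leaving only 7.
Row 1, column 3: row 1 has {4, 7, 5, 6, 1} and column 3 has {5, 3, 6, 1}, leaving only 2.
Row 1, column 4: row 1 has {4, 7, 5, 6, 2, 1} and column 4 has {4, 2}, leaving only 3.
Row 3, column 3: row 3 has {4, 3, 6} and column 3 has {5, 3, 6, 2, 1}, leaving only 7.
Row 4, column 2: row 4 has {3, 2, 1} and column 2 has {4, 7, 5, 3, 1}, leaving only 6.
Row 4, column 3: row 4 has {3, 6, 2, 1} and column 3 has {7, 5, 3, 6, 2, 1}, leaving only 4.
Row 4, column 7: row 4 has {4, 3, 6, 2, 1} and column 7 has {7, 3, 6, 2}, leaving only 5.
Row 3, column 7: row 3 has {4, 7, 3, 6} and column 7 has {7, 5, 3, 6, 2}, leaving only 1.
Row 3 already has {4, 7, 3, 6, 1} and column 4 already has {4, 3, 2}, so row 3, column 4 must be 5.

5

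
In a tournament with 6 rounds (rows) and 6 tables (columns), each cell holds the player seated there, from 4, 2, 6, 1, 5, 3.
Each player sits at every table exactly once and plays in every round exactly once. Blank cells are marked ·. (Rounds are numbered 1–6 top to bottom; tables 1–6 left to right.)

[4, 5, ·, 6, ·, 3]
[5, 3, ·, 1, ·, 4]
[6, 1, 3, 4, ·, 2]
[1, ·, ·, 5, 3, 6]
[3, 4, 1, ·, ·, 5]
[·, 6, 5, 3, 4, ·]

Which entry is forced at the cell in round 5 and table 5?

6

Round 1, table 3: round 1 has {4, 6, 5, 3} and table 3 has {1, 5, 3}, leaving only 2.
Round 1, table 5: round 1 has {4, 2, 6, 5, 3} and table 5 has {4, 3}, leaving only 1.
Round 2, table 3: round 2 has {4, 1, 5, 3} and table 3 has {2, 1, 5, 3}, leaving only 6.
Round 2, table 5: round 2 has {4, 6, 1, 5, 3} and table 5 has {4, 1, 3}, leaving only 2.
Round 5 already has {4, 1, 5, 3} and table 5 already has {4, 2, 1, 3}, so round 5, table 5 must be 6.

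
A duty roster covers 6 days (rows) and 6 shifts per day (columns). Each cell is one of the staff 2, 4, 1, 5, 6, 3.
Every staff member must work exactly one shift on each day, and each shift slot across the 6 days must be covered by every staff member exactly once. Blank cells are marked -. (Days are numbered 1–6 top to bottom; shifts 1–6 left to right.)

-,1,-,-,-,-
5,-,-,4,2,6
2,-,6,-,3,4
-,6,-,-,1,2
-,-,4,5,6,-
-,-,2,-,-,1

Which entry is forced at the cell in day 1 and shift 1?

Day 2, shift 2: day 2 has {2, 4, 5, 6} and shift 2 has {1, 6}, leaving only 3.
Day 2, shift 3: day 2 has {2, 4, 5, 6, 3} and shift 3 has {2, 4, 6}, leaving only 1.
Day 3, shift 2: day 3 has {2, 4, 6, 3} and shift 2 has {1, 6, 3}, leaving only 5.
Day 3, shift 4: day 3 has {2, 4, 5, 6, 3} and shift 4 has {4, 5}, leaving only 1.
Day 4, shift 4: day 4 has {2, 1, 6} and shift 4 has {4, 1, 5}, leaving only 3.
Day 4, shift 1: day 4 has {2, 1, 6, 3} and shift 1 has {2, 5}, leaving only 4.
Day 4, shift 3: day 4 has {2, 4, 1, 6, 3} and shift 3 has {2, 4, 1, 6}, leaving only 5.
Day 1, shift 3: day 1 has {1} and shift 3 has {2, 4, 1, 5, 6}, leaving only 3.
Day 1 already has {1, 3} and shift 1 already has {2, 4, 5}, so day 1, shift 1 must be 6.

6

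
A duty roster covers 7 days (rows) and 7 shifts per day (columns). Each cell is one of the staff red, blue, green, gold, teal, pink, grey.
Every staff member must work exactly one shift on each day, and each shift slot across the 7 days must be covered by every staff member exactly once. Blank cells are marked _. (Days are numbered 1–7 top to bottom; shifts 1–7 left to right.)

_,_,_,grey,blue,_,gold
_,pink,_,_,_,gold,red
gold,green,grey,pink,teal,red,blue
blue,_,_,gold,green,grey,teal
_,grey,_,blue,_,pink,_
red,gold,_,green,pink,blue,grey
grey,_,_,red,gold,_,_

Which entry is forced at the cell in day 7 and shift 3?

green

Day 2, shift 4: day 2 has {red, gold, pink} and shift 4 has {red, blue, green, gold, pink, grey}, leaving only teal.
Day 2, shift 1: day 2 has {red, gold, teal, pink} and shift 1 has {red, blue, gold, grey}, leaving only green.
Day 2, shift 3: day 2 has {red, green, gold, teal, pink} and shift 3 has {grey}, leaving only blue.
Day 2, shift 5: day 2 has {red, blue, green, gold, teal, pink} and shift 5 has {blue, green, gold, teal, pink}, leaving only grey.
Day 4, shift 2: day 4 has {blue, green, gold, teal, grey} and shift 2 has {green, gold, pink, grey}, leaving only red.
Day 1, shift 2: day 1 has {blue, gold, grey} and shift 2 has {red, green, gold, pink, grey}, leaving only teal.
Day 1, shift 1: day 1 has {blue, gold, teal, grey} and shift 1 has {red, blue, green, gold, grey}, leaving only pink.
Day 1, shift 6: day 1 has {blue, gold, teal, pink, grey} and shift 6 has {red, blue, gold, pink, grey}, leaving only green.
Day 1, shift 3: day 1 has {blue, green, gold, teal, pink, grey} and shift 3 has {blue, grey}, leaving only red.
Day 4, shift 3: day 4 has {red, blue, green, gold, teal, grey} and shift 3 has {red, blue, grey}, leaving only pink.
Day 5, shift 1: day 5 has {blue, pink, grey} and shift 1 has {red, blue, green, gold, pink, grey}, leaving only teal.
Day 5, shift 5: day 5 has {blue, teal, pink, grey} and shift 5 has {blue, green, gold, teal, pink, grey}, leaving only red.
Day 5, shift 7: day 5 has {red, blue, teal, pink, grey} and shift 7 has {red, blue, gold, teal, grey}, leaving only green.
Day 5, shift 3: day 5 has {red, blue, green, teal, pink, grey} and shift 3 has {red, blue, pink, grey}, leaving only gold.
Day 6, shift 3: day 6 has {red, blue, green, gold, pink, grey} and shift 3 has {red, blue, gold, pink, grey}, leaving only teal.
Day 7 already has {red, gold, grey} and shift 3 already has {red, blue, gold, teal, pink, grey}, so day 7, shift 3 must be green.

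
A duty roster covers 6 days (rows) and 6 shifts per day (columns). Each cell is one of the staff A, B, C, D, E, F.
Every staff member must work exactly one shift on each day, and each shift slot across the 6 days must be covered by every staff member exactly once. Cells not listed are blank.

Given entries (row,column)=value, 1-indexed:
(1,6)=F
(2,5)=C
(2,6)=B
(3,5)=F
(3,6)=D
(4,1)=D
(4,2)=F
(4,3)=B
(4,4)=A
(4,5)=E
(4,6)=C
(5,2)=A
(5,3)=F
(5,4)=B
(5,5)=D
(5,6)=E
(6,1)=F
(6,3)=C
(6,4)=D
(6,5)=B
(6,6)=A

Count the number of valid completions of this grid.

3

Day 1, shift 1: eliminating its day and shift leaves {A, B, C, E}.
Day 1, shift 2: eliminating its day and shift leaves {B, C, D, E}.
Day 1, shift 3: eliminating its day and shift leaves {A, D, E}.
Day 1, shift 4: eliminating its day and shift leaves {C, E}.
Day 1, shift 5: eliminating its day and shift leaves {A}.
Day 2, shift 1: eliminating its day and shift leaves {A, E}.
Day 2, shift 2: eliminating its day and shift leaves {D, E}.
Day 2, shift 3: eliminating its day and shift leaves {A, D, E}.
Day 2, shift 4: eliminating its day and shift leaves {E, F}.
Day 3, shift 1: eliminating its day and shift leaves {A, B, C, E}.
Day 3, shift 2: eliminating its day and shift leaves {B, C, E}.
Day 3, shift 3: eliminating its day and shift leaves {A, E}.
Day 3, shift 4: eliminating its day and shift leaves {C, E}.
Day 5, shift 1: eliminating its day and shift leaves {C}.
Day 6, shift 2: eliminating its day and shift leaves {E}.
Enumerating the assignments across these blanks that avoid any day or shift repeat gives 3 completions.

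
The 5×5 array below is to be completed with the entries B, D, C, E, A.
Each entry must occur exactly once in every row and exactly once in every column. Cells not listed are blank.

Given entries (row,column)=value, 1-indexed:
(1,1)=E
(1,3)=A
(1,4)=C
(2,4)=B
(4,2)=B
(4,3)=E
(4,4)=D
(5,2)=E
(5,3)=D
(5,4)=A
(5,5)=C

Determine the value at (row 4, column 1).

C

Row 1, column 2: row 1 has {C, E, A} and column 2 has {B, E}, leaving only D.
Row 1, column 5: row 1 has {D, C, E, A} and column 5 has {C}, leaving only B.
Row 2, column 3: row 2 has {B} and column 3 has {D, E, A}, leaving only C.
Row 2, column 2: row 2 has {B, C} and column 2 has {B, D, E}, leaving only A.
Row 2, column 1: row 2 has {B, C, A} and column 1 has {E}, leaving only D.
Row 2, column 5: row 2 has {B, D, C, A} and column 5 has {B, C}, leaving only E.
Row 3, column 2: row 3 has {} and column 2 has {B, D, E, A}, leaving only C.
Row 3, column 3: row 3 has {C} and column 3 has {D, C, E, A}, leaving only B.
Row 3, column 1: row 3 has {B, C} and column 1 has {D, E}, leaving only A.
Row 4 already has {B, D, E} and column 1 already has {D, E, A}, so row 4, column 1 must be C.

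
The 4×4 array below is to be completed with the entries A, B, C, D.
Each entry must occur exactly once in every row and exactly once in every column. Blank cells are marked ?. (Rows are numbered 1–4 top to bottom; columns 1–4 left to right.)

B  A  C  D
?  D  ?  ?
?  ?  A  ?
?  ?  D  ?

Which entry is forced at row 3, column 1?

D

Row 2, column 3: row 2 has {D} and column 3 has {A, C, D}, leaving only B.
Row 3, column 1 is narrowed to {C, D}.
If it were C, then row 4, column 1 would be left with no valid symbol.
So row 3, column 1 must be D.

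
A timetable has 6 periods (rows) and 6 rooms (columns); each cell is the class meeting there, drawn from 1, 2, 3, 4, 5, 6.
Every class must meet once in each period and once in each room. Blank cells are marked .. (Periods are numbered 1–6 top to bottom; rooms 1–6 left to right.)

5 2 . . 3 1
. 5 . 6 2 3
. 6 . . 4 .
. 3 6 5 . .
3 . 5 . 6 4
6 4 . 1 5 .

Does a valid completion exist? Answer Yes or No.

Period 1, room 3: period 1 has {1, 2, 3, 5} and room 3 has {5, 6}, so it must be 4.
Now period 1, room 4: period 1 together with room 4 already contain {1, 2, 3, 4, 5, 6} — every symbol — so nothing can go there. The grid has no valid completion.

No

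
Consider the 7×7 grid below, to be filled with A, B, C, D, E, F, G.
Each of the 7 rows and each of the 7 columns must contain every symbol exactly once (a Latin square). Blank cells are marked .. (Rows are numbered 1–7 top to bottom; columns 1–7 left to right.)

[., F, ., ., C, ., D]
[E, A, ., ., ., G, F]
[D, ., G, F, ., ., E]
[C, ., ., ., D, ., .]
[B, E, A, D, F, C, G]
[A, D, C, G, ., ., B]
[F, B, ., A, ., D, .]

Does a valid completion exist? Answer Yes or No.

No row or column among the givens repeats a symbol, and propagating forced cells runs into no contradiction.
One valid completion exists (for instance, G F B E C A D / E A D C B G F / D C G F A B E / C G F B D E A / B E A D F C G / A D C G E F B / F B E A G D C).

Yes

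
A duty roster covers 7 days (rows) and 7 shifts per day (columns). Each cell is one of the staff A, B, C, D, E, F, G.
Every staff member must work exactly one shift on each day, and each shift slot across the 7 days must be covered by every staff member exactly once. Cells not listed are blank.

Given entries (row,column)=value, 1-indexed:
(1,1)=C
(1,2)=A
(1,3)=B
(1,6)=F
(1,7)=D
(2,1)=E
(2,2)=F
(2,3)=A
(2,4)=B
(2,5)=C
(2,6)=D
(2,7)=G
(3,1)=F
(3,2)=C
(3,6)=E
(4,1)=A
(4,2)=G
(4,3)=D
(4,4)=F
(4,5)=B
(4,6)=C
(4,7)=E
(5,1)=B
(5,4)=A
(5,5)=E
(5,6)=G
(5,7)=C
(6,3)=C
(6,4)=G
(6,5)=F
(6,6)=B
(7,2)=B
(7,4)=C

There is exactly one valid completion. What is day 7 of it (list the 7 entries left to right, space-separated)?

Day 7, shift 6: day 7 has {B, C} and shift 6 has {B, C, D, E, F, G}, leaving only A.
Day 7, shift 7: day 7 has {A, B, C} and shift 7 has {C, D, E, G}, leaving only F.
Day 1, shift 4: day 1 has {A, B, C, D, F} and shift 4 has {A, B, C, F, G}, leaving only E.
Day 1, shift 5: day 1 has {A, B, C, D, E, F} and shift 5 has {B, C, E, F}, leaving only G.
Day 7, shift 5: day 7 has {A, B, C, F} and shift 5 has {B, C, E, F, G}, leaving only D.
Day 7, shift 1: day 7 has {A, B, C, D, F} and shift 1 has {A, B, C, E, F}, leaving only G.
Day 7, shift 3: day 7 has {A, B, C, D, F, G} and shift 3 has {A, B, C, D}, leaving only E.
So day 7 reads: G B E C D A F.

G B E C D A F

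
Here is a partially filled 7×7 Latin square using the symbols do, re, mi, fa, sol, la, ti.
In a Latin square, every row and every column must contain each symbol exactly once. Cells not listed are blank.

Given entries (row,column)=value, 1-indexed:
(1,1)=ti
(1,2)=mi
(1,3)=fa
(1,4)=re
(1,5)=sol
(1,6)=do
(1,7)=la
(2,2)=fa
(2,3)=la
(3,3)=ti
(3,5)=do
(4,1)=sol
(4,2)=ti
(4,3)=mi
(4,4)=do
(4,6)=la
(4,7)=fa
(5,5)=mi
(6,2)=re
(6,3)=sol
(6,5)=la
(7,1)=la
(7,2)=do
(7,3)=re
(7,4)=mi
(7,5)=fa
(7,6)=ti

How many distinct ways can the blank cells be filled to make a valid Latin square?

8

Row 2, column 1: eliminating its row and column leaves {do, re, mi}.
Row 2, column 4: eliminating its row and column leaves {sol, ti}.
Row 2, column 5: eliminating its row and column leaves {re, ti}.
Row 2, column 6: eliminating its row and column leaves {re, mi, sol}.
Row 2, column 7: eliminating its row and column leaves {do, re, mi, sol, ti}.
Row 3, column 1: eliminating its row and column leaves {re, mi, fa}.
Row 3, column 2: eliminating its row and column leaves {sol, la}.
Row 3, column 4: eliminating its row and column leaves {fa, sol, la}.
Row 3, column 6: eliminating its row and column leaves {re, mi, fa, sol}.
Row 3, column 7: eliminating its row and column leaves {re, mi, sol}.
Row 4, column 5: eliminating its row and column leaves {re}.
Row 5, column 1: eliminating its row and column leaves {do, re, fa}.
Row 5, column 2: eliminating its row and column leaves {sol, la}.
Row 5, column 3: eliminating its row and column leaves {do}.
Row 5, column 4: eliminating its row and column leaves {fa, sol, la, ti}.
Row 5, column 6: eliminating its row and column leaves {re, fa, sol}.
Row 5, column 7: eliminating its row and column leaves {do, re, sol, ti}.
Row 6, column 1: eliminating its row and column leaves {do, mi, fa}.
Row 6, column 4: eliminating its row and column leaves {fa, ti}.
Row 6, column 6: eliminating its row and column leaves {mi, fa}.
Row 6, column 7: eliminating its row and column leaves {do, mi, ti}.
Row 7, column 7: eliminating its row and column leaves {sol}.
Enumerating the assignments across these blanks that avoid any row or column repeat gives 8 completions.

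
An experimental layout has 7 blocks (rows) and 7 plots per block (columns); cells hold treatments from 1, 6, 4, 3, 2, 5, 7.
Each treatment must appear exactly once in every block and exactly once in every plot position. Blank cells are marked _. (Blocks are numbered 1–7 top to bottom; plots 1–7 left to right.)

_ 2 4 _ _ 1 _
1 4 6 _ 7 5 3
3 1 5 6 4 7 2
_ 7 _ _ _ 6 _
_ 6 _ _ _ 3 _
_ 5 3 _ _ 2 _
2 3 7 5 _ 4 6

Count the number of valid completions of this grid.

Block 1, plot 1: eliminating its block and plot leaves {6, 5, 7}.
Block 1, plot 4: eliminating its block and plot leaves {3, 7}.
Block 1, plot 5: eliminating its block and plot leaves {6, 3, 5}.
Block 1, plot 7: eliminating its block and plot leaves {5, 7}.
Block 2, plot 4: eliminating its block and plot leaves {2}.
Block 4, plot 1: eliminating its block and plot leaves {4, 5}.
Block 4, plot 3: eliminating its block and plot leaves {1, 2}.
Block 4, plot 4: eliminating its block and plot leaves {1, 4, 3, 2}.
Block 4, plot 5: eliminating its block and plot leaves {1, 3, 2, 5}.
Block 4, plot 7: eliminating its block and plot leaves {1, 4, 5}.
Block 5, plot 1: eliminating its block and plot leaves {4, 5, 7}.
Block 5, plot 3: eliminating its block and plot leaves {1, 2}.
Block 5, plot 4: eliminating its block and plot leaves {1, 4, 2, 7}.
Block 5, plot 5: eliminating its block and plot leaves {1, 2, 5}.
Block 5, plot 7: eliminating its block and plot leaves {1, 4, 5, 7}.
Block 6, plot 1: eliminating its block and plot leaves {6, 4, 7}.
Block 6, plot 4: eliminating its block and plot leaves {1, 4, 7}.
Block 6, plot 5: eliminating its block and plot leaves {1, 6}.
Block 6, plot 7: eliminating its block and plot leaves {1, 4, 7}.
Block 7, plot 5: eliminating its block and plot leaves {1}.
Enumerating the assignments across these blanks that avoid any block or plot repeat gives 7 completions.

7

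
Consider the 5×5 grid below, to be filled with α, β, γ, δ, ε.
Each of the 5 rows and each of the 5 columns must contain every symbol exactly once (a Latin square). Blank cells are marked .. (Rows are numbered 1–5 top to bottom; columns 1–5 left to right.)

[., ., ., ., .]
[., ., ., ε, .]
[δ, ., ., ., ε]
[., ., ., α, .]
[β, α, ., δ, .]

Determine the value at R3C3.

Row 5, column 5: row 5 has {α, β, δ} and column 5 has {ε}, leaving only γ.
Row 5, column 3: row 5 has {α, β, γ, δ} and column 3 has {}, leaving only ε.
Row 3, column 3 is narrowed to {α, β, γ}.
If it were β, then row 3, column 4 would be left with no valid symbol.
If it were γ, then row 3, column 4 would be left with no valid symbol.
So row 3, column 3 must be α.

α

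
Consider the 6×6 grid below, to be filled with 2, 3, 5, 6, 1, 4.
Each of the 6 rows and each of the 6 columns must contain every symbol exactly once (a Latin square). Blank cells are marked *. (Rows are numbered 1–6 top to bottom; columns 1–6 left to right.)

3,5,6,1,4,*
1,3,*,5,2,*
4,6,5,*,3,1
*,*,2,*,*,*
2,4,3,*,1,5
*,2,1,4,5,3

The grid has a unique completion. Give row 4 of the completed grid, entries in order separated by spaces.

Row 4, column 2: row 4 has {2} and column 2 has {2, 3, 5, 6, 4}, leaving only 1.
Row 4, column 5: row 4 has {2, 1} and column 5 has {2, 3, 5, 1, 4}, leaving only 6.
Row 4, column 1: row 4 has {2, 6, 1} and column 1 has {2, 3, 1, 4}, leaving only 5.
Row 4, column 4: row 4 has {2, 5, 6, 1} and column 4 has {5, 1, 4}, leaving only 3.
Row 4, column 6: row 4 has {2, 3, 5, 6, 1} and column 6 has {3, 5, 1}, leaving only 4.
So row 4 reads: 5 1 2 3 6 4.

5 1 2 3 6 4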